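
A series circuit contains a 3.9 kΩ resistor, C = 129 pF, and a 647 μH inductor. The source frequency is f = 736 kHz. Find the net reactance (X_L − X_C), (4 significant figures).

1316 Ω

ω = 2πf = 4.624e+06 rad/s
X_L = ωL = 2992 Ω
X_C = 1/(ωC) = 1676 Ω
X = 2992 − 1676 = 1316 Ω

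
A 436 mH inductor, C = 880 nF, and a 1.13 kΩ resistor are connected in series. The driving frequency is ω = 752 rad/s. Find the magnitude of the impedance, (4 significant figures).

X_L = ωL = 327.9 Ω
X_C = 1/(ωC) = 1511 Ω
Net reactance X = X_L − X_C = -1183 Ω
Z = 1130 − j1183 Ω
|Z| = √(1130² + 1183²) = 1636 Ω

1636 Ω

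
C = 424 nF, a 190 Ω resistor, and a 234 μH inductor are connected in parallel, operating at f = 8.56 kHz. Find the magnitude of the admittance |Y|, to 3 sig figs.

ω = 2πf = 53780 rad/s
X_L = ωL = 12.6 Ω
X_C = 1/(ωC) = 43.9 Ω
Parallel: admittances add. Y = 1/R + 1/(jωL) + jωC
Y = (0.00526 − j0.0567) S
|Y| = 0.0569 S → |Z| = 1/|Y| = 17.6 Ω, ∠Z = −∠Y = 84.7°

56.9 mS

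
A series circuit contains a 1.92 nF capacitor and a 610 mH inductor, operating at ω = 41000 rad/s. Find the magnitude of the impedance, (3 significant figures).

X_L = ωL = 25000 Ω
X_C = 1/(ωC) = 12700 Ω
Net reactance X = X_L − X_C = 12300 Ω
Z = j12300 Ω
|Z| = √(0² + 12300²) = 12300 Ω

12300 Ω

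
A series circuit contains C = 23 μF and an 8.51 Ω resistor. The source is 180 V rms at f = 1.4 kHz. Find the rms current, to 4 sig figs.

ω = 2πf = 8796 rad/s
X_C = 1/(ωC) = 4.943 Ω
Z = 8.510 − j4.943 Ω
|Z| = √(8.510² + 4.943²) = 9.841 Ω
I = V/|Z| = 180/9.841 = 18.29 A

18.29 A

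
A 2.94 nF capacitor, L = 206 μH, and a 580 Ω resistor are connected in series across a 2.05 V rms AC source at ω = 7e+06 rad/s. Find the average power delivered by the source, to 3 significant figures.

X_L = ωL = 1440 Ω
X_C = 1/(ωC) = 48.6 Ω
Net reactance X = X_L − X_C = 1390 Ω
Z = 580 + j1390 Ω
|Z| = √(580² + 1390²) = 1510 Ω
∠Z = arctan(1390/580) = 67.4°
I = V/|Z| = 1.36 mA
P = VI cos φ = 2.05 × 0.00136 × cos(67.4°) = 1.07 mW

1.07 mW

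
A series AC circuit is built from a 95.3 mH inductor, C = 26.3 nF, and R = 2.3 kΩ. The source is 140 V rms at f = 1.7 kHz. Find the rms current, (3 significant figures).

40.8 mA

ω = 2πf = 10680 rad/s
X_L = ωL = 1020 Ω
X_C = 1/(ωC) = 3560 Ω
Net reactance X = X_L − X_C = -2540 Ω
Z = 2300 − j2540 Ω
|Z| = √(2300² + 2540²) = 3430 Ω
I = V/|Z| = 140/3430 = 40.8 mA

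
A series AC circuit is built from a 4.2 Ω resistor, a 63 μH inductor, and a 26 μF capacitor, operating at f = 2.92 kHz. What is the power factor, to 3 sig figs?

0.976

ω = 2πf = 18350 rad/s
X_L = ωL = 1.16 Ω
X_C = 1/(ωC) = 2.10 Ω
Net reactance X = X_L − X_C = -0.940 Ω
Z = 4.20 − j0.940 Ω
|Z| = √(4.20² + 0.940²) = 4.30 Ω
∠Z = arctan(-0.940/4.20) = -12.6°
cos φ = cos(-12.6°) = 0.976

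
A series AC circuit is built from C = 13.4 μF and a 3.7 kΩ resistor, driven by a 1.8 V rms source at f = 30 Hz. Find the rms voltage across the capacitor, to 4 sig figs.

ω = 2πf = 188.5 rad/s
X_C = 1/(ωC) = 395.9 Ω
Z = 3700 − j395.9 Ω
|Z| = √(3700² + 395.9²) = 3721 Ω
I = V/|Z| = 483.7 μA
V_C = I·|Z_C| = 0.0004837 × 395.9 = 0.1915 V

0.1915 V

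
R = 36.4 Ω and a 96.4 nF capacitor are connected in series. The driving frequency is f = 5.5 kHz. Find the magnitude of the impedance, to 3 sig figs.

ω = 2πf = 34560 rad/s
X_C = 1/(ωC) = 300 Ω
Z = 36.4 − j300 Ω
|Z| = √(36.4² + 300²) = 302 Ω

302 Ω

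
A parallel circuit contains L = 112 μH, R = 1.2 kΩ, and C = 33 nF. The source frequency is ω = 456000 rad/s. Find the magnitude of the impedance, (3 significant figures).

X_L = ωL = 51.1 Ω
X_C = 1/(ωC) = 66.5 Ω
Parallel: admittances add. Y = 1/R + 1/(jωL) + jωC
Y = (0.000833 − j0.00453) S
|Y| = 0.00461 S → |Z| = 1/|Y| = 217 Ω, ∠Z = −∠Y = 79.6°

217 Ω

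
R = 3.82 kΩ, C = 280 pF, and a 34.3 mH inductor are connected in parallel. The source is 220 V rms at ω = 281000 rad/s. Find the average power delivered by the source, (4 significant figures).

X_L = ωL = 9638 Ω
X_C = 1/(ωC) = 12710 Ω
Parallel: admittances add. Y = 1/R + 1/(jωL) + jωC
Y = (0.0002618 − j2.507e-05) S
|Y| = 0.0002630 S → |Z| = 1/|Y| = 3803 Ω, ∠Z = −∠Y = 5.471°
I = V/|Z| = 57.86 mA
P = VI cos φ = 220 × 0.05786 × cos(5.471°) = 12.67 W

12.67 W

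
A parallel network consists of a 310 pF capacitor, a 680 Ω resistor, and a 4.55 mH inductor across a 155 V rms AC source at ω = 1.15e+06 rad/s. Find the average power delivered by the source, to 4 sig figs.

35.33 W

X_L = ωL = 5232 Ω
X_C = 1/(ωC) = 2805 Ω
Parallel: admittances add. Y = 1/R + 1/(jωL) + jωC
Y = (0.001471 + j0.0001654) S
|Y| = 0.001480 S → |Z| = 1/|Y| = 675.7 Ω, ∠Z = −∠Y = -6.417°
I = V/|Z| = 229.4 mA
P = VI cos φ = 155 × 0.2294 × cos(-6.417°) = 35.33 W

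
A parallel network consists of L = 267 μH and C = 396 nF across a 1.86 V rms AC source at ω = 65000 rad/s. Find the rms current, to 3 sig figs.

59.3 mA

X_L = ωL = 17.4 Ω
X_C = 1/(ωC) = 38.9 Ω
Parallel: admittances add. Y = 1/(jωL) + jωC
Y = (0 − j0.0319) S
|Y| = 0.0319 S → |Z| = 1/|Y| = 31.4 Ω, ∠Z = −∠Y = 90.0°
I = V/|Z| = 1.86/31.4 = 59.3 mA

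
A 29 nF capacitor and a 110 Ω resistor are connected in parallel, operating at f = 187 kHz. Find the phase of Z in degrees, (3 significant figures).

ω = 2πf = 1.175e+06 rad/s
X_C = 1/(ωC) = 29.3 Ω
Parallel: admittances add. Y = 1/R + jωC
Y = (0.00909 + j0.0341) S
|Y| = 0.0353 S → |Z| = 1/|Y| = 28.4 Ω, ∠Z = −∠Y = -75.1°

-75.1°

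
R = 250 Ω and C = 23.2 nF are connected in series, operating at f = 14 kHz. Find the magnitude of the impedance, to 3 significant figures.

ω = 2πf = 87960 rad/s
X_C = 1/(ωC) = 490 Ω
Z = 250 − j490 Ω
|Z| = √(250² + 490²) = 550 Ω

550 Ω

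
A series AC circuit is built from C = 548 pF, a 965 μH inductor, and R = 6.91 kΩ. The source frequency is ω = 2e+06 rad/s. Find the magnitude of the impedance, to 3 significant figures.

X_L = ωL = 1930 Ω
X_C = 1/(ωC) = 912 Ω
Net reactance X = X_L − X_C = 1020 Ω
Z = 6910 + j1020 Ω
|Z| = √(6910² + 1020²) = 6980 Ω

6980 Ω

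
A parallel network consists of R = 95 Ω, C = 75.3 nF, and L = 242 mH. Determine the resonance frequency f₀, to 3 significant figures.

ω₀ = 1/√(LC) = 1/√(0.242 × 7.53e-08) = 7408 rad/s
f₀ = ω₀/(2π) = 1.18 kHz

1.18 kHz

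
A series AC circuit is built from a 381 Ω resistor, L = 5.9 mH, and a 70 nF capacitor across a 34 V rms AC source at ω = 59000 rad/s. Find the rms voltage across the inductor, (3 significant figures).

29.9 V

X_L = ωL = 348 Ω
X_C = 1/(ωC) = 242 Ω
Net reactance X = X_L − X_C = 106 Ω
Z = 381 + j106 Ω
|Z| = √(381² + 106²) = 395 Ω
I = V/|Z| = 86.0 mA
V_L = I·|Z_L| = 0.0860 × 348 = 29.9 V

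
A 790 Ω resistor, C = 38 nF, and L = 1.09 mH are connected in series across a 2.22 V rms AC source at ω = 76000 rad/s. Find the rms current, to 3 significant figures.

2.67 mA

X_L = ωL = 82.8 Ω
X_C = 1/(ωC) = 346 Ω
Net reactance X = X_L − X_C = -263 Ω
Z = 790 − j263 Ω
|Z| = √(790² + 263²) = 833 Ω
I = V/|Z| = 2.22/833 = 2.67 mA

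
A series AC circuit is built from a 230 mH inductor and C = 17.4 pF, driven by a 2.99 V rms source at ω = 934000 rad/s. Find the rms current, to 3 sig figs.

X_L = ωL = 215000 Ω
X_C = 1/(ωC) = 61500 Ω
Net reactance X = X_L − X_C = 153000 Ω
Z = j153000 Ω
|Z| = √(0² + 153000²) = 153000 Ω
I = V/|Z| = 2.99/153000 = 19.5 μA

19.5 μA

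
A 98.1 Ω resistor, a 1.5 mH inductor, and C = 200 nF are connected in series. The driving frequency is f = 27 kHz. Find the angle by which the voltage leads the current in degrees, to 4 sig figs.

ω = 2πf = 169600 rad/s
X_L = ωL = 254.5 Ω
X_C = 1/(ωC) = 29.47 Ω
Net reactance X = X_L − X_C = 225.0 Ω
Z = 98.10 + j225.0 Ω
|Z| = √(98.10² + 225.0²) = 245.5 Ω
∠Z = arctan(225.0/98.10) = 66.44°

66.44°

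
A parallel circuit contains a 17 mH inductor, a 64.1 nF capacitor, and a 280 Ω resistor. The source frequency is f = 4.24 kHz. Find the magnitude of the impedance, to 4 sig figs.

277.3 Ω

ω = 2πf = 26640 rad/s
X_L = ωL = 452.9 Ω
X_C = 1/(ωC) = 585.6 Ω
Parallel: admittances add. Y = 1/R + 1/(jωL) + jωC
Y = (0.003571 − j0.0005004) S
|Y| = 0.003606 S → |Z| = 1/|Y| = 277.3 Ω, ∠Z = −∠Y = 7.975°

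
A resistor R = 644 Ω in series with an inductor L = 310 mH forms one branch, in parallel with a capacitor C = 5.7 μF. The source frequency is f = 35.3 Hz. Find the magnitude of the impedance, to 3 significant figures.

ω = 2πf = 221.8 rad/s
X_L = ωL = 68.8 Ω
X_C = 1/(ωC) = 791 Ω
Branch 1 (R+jX_L): Z₁ = 644 + j68.8 Ω, |Z₁| = 648 Ω
Branch 2 (−jX_C): Z₂ = −j791 Ω
Parallel: Z = Z₁Z₂/(Z₁+Z₂), |Z| = 529 Ω, ∠Z = -35.6°

529 Ω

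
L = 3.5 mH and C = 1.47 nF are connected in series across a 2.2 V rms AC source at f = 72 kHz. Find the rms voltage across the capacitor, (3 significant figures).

ω = 2πf = 452400 rad/s
X_L = ωL = 1580 Ω
X_C = 1/(ωC) = 1500 Ω
Net reactance X = X_L − X_C = 79.6 Ω
Z = j79.6 Ω
|Z| = √(0² + 79.6²) = 79.6 Ω
I = V/|Z| = 27.6 mA
V_C = I·|Z_C| = 0.0276 × 1500 = 41.5 V

41.5 V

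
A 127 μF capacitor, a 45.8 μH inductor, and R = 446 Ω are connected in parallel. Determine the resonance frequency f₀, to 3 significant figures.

ω₀ = 1/√(LC) = 1/√(4.58e-05 × 0.000127) = 13110 rad/s
f₀ = ω₀/(2π) = 2.09 kHz

2.09 kHz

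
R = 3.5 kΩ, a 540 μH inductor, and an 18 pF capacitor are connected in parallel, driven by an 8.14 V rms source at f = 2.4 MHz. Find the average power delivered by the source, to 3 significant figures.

ω = 2πf = 1.508e+07 rad/s
X_L = ωL = 8140 Ω
X_C = 1/(ωC) = 3680 Ω
Parallel: admittances add. Y = 1/R + 1/(jωL) + jωC
Y = (0.000286 + j0.000149) S
|Y| = 0.000322 S → |Z| = 1/|Y| = 3110 Ω, ∠Z = −∠Y = -27.5°
I = V/|Z| = 2.62 mA
P = VI cos φ = 8.14 × 0.00262 × cos(-27.5°) = 18.9 mW

18.9 mW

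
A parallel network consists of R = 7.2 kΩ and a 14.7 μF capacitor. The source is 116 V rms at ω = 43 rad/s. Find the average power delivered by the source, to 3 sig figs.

X_C = 1/(ωC) = 1580 Ω
Parallel: admittances add. Y = 1/R + jωC
Y = (0.000139 + j0.000632) S
|Y| = 0.000647 S → |Z| = 1/|Y| = 1550 Ω, ∠Z = −∠Y = -77.6°
I = V/|Z| = 75.1 mA
P = VI cos φ = 116 × 0.0751 × cos(-77.6°) = 1.87 W

1.87 W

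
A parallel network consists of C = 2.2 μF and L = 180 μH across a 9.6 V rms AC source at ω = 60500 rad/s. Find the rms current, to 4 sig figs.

396.2 mA

X_L = ωL = 10.89 Ω
X_C = 1/(ωC) = 7.513 Ω
Parallel: admittances add. Y = 1/(jωL) + jωC
Y = (0 + j0.04127) S
|Y| = 0.04127 S → |Z| = 1/|Y| = 24.23 Ω, ∠Z = −∠Y = -90.00°
I = V/|Z| = 9.6/24.23 = 396.2 mA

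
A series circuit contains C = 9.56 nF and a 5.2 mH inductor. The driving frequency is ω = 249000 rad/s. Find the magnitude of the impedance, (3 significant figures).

X_L = ωL = 1290 Ω
X_C = 1/(ωC) = 420 Ω
Net reactance X = X_L − X_C = 875 Ω
Z = j875 Ω
|Z| = √(0² + 875²) = 875 Ω

875 Ω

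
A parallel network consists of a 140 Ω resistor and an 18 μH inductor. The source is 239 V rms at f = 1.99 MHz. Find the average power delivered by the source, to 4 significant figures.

408.0 W

ω = 2πf = 1.25e+07 rad/s
X_L = ωL = 225.1 Ω
Parallel: admittances add. Y = 1/R + 1/(jωL)
Y = (0.007143 − j0.004443) S
|Y| = 0.008412 S → |Z| = 1/|Y| = 118.9 Ω, ∠Z = −∠Y = 31.88°
I = V/|Z| = 2.010 A
P = VI cos φ = 239 × 2.010 × cos(31.88°) = 408.0 W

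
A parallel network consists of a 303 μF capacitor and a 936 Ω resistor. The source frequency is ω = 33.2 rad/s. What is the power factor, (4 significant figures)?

X_C = 1/(ωC) = 99.41 Ω
Parallel: admittances add. Y = 1/R + jωC
Y = (0.001068 + j0.01006) S
|Y| = 0.01012 S → |Z| = 1/|Y| = 98.85 Ω, ∠Z = −∠Y = -83.94°
cos φ = cos(-83.94°) = 0.1056

0.1056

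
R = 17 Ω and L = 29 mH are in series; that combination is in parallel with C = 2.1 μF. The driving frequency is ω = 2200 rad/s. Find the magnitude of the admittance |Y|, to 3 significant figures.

X_L = ωL = 63.8 Ω
X_C = 1/(ωC) = 216 Ω
Branch 1 (R+jX_L): Z₁ = 17.0 + j63.8 Ω, |Z₁| = 66.0 Ω
Branch 2 (−jX_C): Z₂ = −j216 Ω
Parallel: Z = Z₁Z₂/(Z₁+Z₂), |Z| = 93.0 Ω, ∠Z = 68.7°
|Y| = 1/|Z| = 10.7 mS

10.7 mS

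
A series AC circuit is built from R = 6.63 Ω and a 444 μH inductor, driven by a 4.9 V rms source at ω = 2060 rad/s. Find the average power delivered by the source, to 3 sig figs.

X_L = ωL = 0.915 Ω
Z = 6.63 + j0.915 Ω
|Z| = √(6.63² + 0.915²) = 6.69 Ω
∠Z = arctan(0.915/6.63) = 7.85°
I = V/|Z| = 732 mA
P = VI cos φ = 4.9 × 0.732 × cos(7.85°) = 3.55 W

3.55 W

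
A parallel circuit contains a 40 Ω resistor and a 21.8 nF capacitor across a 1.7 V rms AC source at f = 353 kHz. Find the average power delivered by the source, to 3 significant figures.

ω = 2πf = 2.218e+06 rad/s
X_C = 1/(ωC) = 20.7 Ω
Parallel: admittances add. Y = 1/R + jωC
Y = (0.0250 + j0.0484) S
|Y| = 0.0544 S → |Z| = 1/|Y| = 18.4 Ω, ∠Z = −∠Y = -62.7°
I = V/|Z| = 92.5 mA
P = VI cos φ = 1.7 × 0.0925 × cos(-62.7°) = 72.3 mW

72.3 mW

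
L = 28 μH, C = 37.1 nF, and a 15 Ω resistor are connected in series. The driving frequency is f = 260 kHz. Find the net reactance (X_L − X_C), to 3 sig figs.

ω = 2πf = 1.634e+06 rad/s
X_L = ωL = 45.7 Ω
X_C = 1/(ωC) = 16.5 Ω
X = 45.7 − 16.5 = 29.2 Ω

29.2 Ω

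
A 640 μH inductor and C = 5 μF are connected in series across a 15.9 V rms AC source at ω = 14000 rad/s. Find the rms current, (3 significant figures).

2.99 A

X_L = ωL = 8.96 Ω
X_C = 1/(ωC) = 14.3 Ω
Net reactance X = X_L − X_C = -5.33 Ω
Z = − j5.33 Ω
|Z| = √(0² + 5.33²) = 5.33 Ω
I = V/|Z| = 15.9/5.33 = 2.99 A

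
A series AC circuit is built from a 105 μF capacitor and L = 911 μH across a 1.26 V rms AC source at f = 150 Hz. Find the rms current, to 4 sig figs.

136.3 mA

ω = 2πf = 942.5 rad/s
X_L = ωL = 0.8586 Ω
X_C = 1/(ωC) = 10.11 Ω
Net reactance X = X_L − X_C = -9.246 Ω
Z = − j9.246 Ω
|Z| = √(0² + 9.246²) = 9.246 Ω
I = V/|Z| = 1.26/9.246 = 136.3 mA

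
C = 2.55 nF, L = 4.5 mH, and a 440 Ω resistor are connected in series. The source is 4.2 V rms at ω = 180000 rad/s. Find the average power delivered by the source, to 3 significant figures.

X_L = ωL = 810 Ω
X_C = 1/(ωC) = 2180 Ω
Net reactance X = X_L − X_C = -1370 Ω
Z = 440 − j1370 Ω
|Z| = √(440² + 1370²) = 1440 Ω
∠Z = arctan(-1370/440) = -72.2°
I = V/|Z| = 2.92 mA
P = VI cos φ = 4.2 × 0.00292 × cos(-72.2°) = 3.76 mW

3.76 mW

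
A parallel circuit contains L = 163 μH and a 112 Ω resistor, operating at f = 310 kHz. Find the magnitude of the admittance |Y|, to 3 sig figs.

ω = 2πf = 1.948e+06 rad/s
X_L = ωL = 317 Ω
Parallel: admittances add. Y = 1/R + 1/(jωL)
Y = (0.00893 − j0.00315) S
|Y| = 0.00947 S → |Z| = 1/|Y| = 106 Ω, ∠Z = −∠Y = 19.4°

9.47 mS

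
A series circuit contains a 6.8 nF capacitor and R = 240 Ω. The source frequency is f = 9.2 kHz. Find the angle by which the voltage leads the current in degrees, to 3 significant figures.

-84.6°

ω = 2πf = 57810 rad/s
X_C = 1/(ωC) = 2540 Ω
Z = 240 − j2540 Ω
|Z| = √(240² + 2540²) = 2560 Ω
∠Z = arctan(-2540/240) = -84.6°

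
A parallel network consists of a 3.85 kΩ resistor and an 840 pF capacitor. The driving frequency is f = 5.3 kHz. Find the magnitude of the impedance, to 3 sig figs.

ω = 2πf = 33300 rad/s
X_C = 1/(ωC) = 35700 Ω
Parallel: admittances add. Y = 1/R + jωC
Y = (0.000260 + j2.8e-05) S
|Y| = 0.000261 S → |Z| = 1/|Y| = 3830 Ω, ∠Z = −∠Y = -6.15°

3830 Ω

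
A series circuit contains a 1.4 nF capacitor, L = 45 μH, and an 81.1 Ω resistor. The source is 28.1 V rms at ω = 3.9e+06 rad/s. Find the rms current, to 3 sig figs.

345 mA

X_L = ωL = 176 Ω
X_C = 1/(ωC) = 183 Ω
Net reactance X = X_L − X_C = -7.65 Ω
Z = 81.1 − j7.65 Ω
|Z| = √(81.1² + 7.65²) = 81.5 Ω
I = V/|Z| = 28.1/81.5 = 345 mA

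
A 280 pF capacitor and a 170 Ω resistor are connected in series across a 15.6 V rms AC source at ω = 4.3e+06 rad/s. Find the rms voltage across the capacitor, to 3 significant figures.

X_C = 1/(ωC) = 831 Ω
Z = 170 − j831 Ω
|Z| = √(170² + 831²) = 848 Ω
I = V/|Z| = 18.4 mA
V_C = I·|Z_C| = 0.0184 × 831 = 15.3 V

15.3 V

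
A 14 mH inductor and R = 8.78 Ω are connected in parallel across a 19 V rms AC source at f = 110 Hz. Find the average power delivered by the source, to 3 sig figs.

ω = 2πf = 691.2 rad/s
X_L = ωL = 9.68 Ω
Parallel: admittances add. Y = 1/R + 1/(jωL)
Y = (0.114 − j0.103) S
|Y| = 0.154 S → |Z| = 1/|Y| = 6.50 Ω, ∠Z = −∠Y = 42.2°
I = V/|Z| = 2.92 A
P = VI cos φ = 19 × 2.92 × cos(42.2°) = 41.1 W

41.1 W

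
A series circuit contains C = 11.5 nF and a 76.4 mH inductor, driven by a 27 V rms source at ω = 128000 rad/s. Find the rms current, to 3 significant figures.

X_L = ωL = 9780 Ω
X_C = 1/(ωC) = 679 Ω
Net reactance X = X_L − X_C = 9100 Ω
Z = j9100 Ω
|Z| = √(0² + 9100²) = 9100 Ω
I = V/|Z| = 27/9100 = 2.97 mA

2.97 mA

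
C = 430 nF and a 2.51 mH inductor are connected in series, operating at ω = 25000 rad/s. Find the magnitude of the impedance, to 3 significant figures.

30.3 Ω

X_L = ωL = 62.8 Ω
X_C = 1/(ωC) = 93.0 Ω
Net reactance X = X_L − X_C = -30.3 Ω
Z = − j30.3 Ω
|Z| = √(0² + 30.3²) = 30.3 Ω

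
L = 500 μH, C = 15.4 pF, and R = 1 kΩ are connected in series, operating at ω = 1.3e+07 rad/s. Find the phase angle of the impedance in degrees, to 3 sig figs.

X_L = ωL = 6500 Ω
X_C = 1/(ωC) = 5000 Ω
Net reactance X = X_L − X_C = 1500 Ω
Z = 1000 + j1500 Ω
|Z| = √(1000² + 1500²) = 1810 Ω
∠Z = arctan(1500/1000) = 56.4°

56.4°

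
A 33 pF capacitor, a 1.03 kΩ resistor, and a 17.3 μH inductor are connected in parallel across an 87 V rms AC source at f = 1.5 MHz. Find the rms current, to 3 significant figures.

ω = 2πf = 9.425e+06 rad/s
X_L = ωL = 163 Ω
X_C = 1/(ωC) = 3220 Ω
Parallel: admittances add. Y = 1/R + 1/(jωL) + jωC
Y = (0.000971 − j0.00582) S
|Y| = 0.00590 S → |Z| = 1/|Y| = 169 Ω, ∠Z = −∠Y = 80.5°
I = V/|Z| = 87/169 = 514 mA

514 mA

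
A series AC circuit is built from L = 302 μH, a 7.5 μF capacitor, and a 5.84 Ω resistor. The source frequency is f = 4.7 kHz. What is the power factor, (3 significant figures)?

0.798

ω = 2πf = 29530 rad/s
X_L = ωL = 8.92 Ω
X_C = 1/(ωC) = 4.52 Ω
Net reactance X = X_L − X_C = 4.40 Ω
Z = 5.84 + j4.40 Ω
|Z| = √(5.84² + 4.40²) = 7.31 Ω
∠Z = arctan(4.40/5.84) = 37.0°
cos φ = cos(37.0°) = 0.798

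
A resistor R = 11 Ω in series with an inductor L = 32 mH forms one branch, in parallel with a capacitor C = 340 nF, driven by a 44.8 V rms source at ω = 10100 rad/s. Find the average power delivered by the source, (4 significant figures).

211.1 mW

X_L = ωL = 323.2 Ω
X_C = 1/(ωC) = 291.2 Ω
Branch 1 (R+jX_L): Z₁ = 11.00 + j323.2 Ω, |Z₁| = 323.4 Ω
Branch 2 (−jX_C): Z₂ = −j291.2 Ω
Parallel: Z = Z₁Z₂/(Z₁+Z₂), |Z| = 2783 Ω, ∠Z = -72.98°
I = V/|Z| = 16.09 mA
P = VI cos φ = 44.8 × 0.01609 × cos(-72.98°) = 211.1 mW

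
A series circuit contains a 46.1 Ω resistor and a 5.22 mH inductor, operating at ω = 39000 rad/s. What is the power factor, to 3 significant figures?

0.221

X_L = ωL = 204 Ω
Z = 46.1 + j204 Ω
|Z| = √(46.1² + 204²) = 209 Ω
∠Z = arctan(204/46.1) = 77.2°
cos φ = cos(77.2°) = 0.221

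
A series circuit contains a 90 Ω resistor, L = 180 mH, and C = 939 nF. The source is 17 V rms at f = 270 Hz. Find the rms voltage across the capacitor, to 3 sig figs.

31.9 V

ω = 2πf = 1696 rad/s
X_L = ωL = 305 Ω
X_C = 1/(ωC) = 628 Ω
Net reactance X = X_L − X_C = -322 Ω
Z = 90.0 − j322 Ω
|Z| = √(90.0² + 322²) = 335 Ω
I = V/|Z| = 50.8 mA
V_C = I·|Z_C| = 0.0508 × 628 = 31.9 V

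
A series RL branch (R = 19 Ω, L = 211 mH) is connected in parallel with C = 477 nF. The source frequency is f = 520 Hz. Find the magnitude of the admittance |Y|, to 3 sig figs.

116 μS

ω = 2πf = 3267 rad/s
X_L = ωL = 689 Ω
X_C = 1/(ωC) = 642 Ω
Branch 1 (R+jX_L): Z₁ = 19.0 + j689 Ω, |Z₁| = 690 Ω
Branch 2 (−jX_C): Z₂ = −j642 Ω
Parallel: Z = Z₁Z₂/(Z₁+Z₂), |Z| = 8610 Ω, ∠Z = -69.9°
|Y| = 1/|Z| = 116 μS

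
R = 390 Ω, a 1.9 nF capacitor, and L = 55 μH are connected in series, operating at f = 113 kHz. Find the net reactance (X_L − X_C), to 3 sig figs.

-702 Ω

ω = 2πf = 710000 rad/s
X_L = ωL = 39.0 Ω
X_C = 1/(ωC) = 741 Ω
X = 39.0 − 741 = -702 Ω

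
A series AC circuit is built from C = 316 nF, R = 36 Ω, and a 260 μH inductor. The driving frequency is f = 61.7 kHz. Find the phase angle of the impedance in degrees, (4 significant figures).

ω = 2πf = 387700 rad/s
X_L = ωL = 100.8 Ω
X_C = 1/(ωC) = 8.163 Ω
Net reactance X = X_L − X_C = 92.63 Ω
Z = 36.00 + j92.63 Ω
|Z| = √(36.00² + 92.63²) = 99.38 Ω
∠Z = arctan(92.63/36.00) = 68.76°

68.76°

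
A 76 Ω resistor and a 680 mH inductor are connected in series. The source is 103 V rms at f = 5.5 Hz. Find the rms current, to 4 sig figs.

ω = 2πf = 34.56 rad/s
X_L = ωL = 23.50 Ω
Z = 76.00 + j23.50 Ω
|Z| = √(76.00² + 23.50²) = 79.55 Ω
I = V/|Z| = 103/79.55 = 1.295 A

1.295 A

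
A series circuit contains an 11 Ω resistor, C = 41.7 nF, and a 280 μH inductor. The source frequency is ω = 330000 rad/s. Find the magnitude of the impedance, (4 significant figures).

22.59 Ω

X_L = ωL = 92.40 Ω
X_C = 1/(ωC) = 72.67 Ω
Net reactance X = X_L − X_C = 19.73 Ω
Z = 11.00 + j19.73 Ω
|Z| = √(11.00² + 19.73²) = 22.59 Ω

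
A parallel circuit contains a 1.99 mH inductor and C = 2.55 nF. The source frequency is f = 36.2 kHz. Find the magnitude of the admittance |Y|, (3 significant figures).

ω = 2πf = 227500 rad/s
X_L = ωL = 453 Ω
X_C = 1/(ωC) = 1720 Ω
Parallel: admittances add. Y = 1/(jωL) + jωC
Y = (0 − j0.00163) S
|Y| = 0.00163 S → |Z| = 1/|Y| = 614 Ω, ∠Z = −∠Y = 90.0°

1.63 mS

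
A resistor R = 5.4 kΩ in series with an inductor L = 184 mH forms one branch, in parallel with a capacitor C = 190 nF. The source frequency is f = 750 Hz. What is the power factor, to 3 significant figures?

0.204

ω = 2πf = 4712 rad/s
X_L = ωL = 867 Ω
X_C = 1/(ωC) = 1120 Ω
Branch 1 (R+jX_L): Z₁ = 5400 + j867 Ω, |Z₁| = 5470 Ω
Branch 2 (−jX_C): Z₂ = −j1120 Ω
Parallel: Z = Z₁Z₂/(Z₁+Z₂), |Z| = 1130 Ω, ∠Z = -78.2°
cos φ = cos(-78.2°) = 0.204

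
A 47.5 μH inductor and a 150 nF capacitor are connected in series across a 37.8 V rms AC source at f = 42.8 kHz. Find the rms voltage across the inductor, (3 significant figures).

ω = 2πf = 268900 rad/s
X_L = ωL = 12.8 Ω
X_C = 1/(ωC) = 24.8 Ω
Net reactance X = X_L − X_C = -12.0 Ω
Z = − j12.0 Ω
|Z| = √(0² + 12.0²) = 12.0 Ω
I = V/|Z| = 3.15 A
V_L = I·|Z_L| = 3.15 × 12.8 = 40.2 V

40.2 V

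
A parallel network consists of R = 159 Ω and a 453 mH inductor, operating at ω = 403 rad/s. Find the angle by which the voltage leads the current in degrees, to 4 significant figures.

41.05°

X_L = ωL = 182.6 Ω
Parallel: admittances add. Y = 1/R + 1/(jωL)
Y = (0.006289 − j0.005478) S
|Y| = 0.008340 S → |Z| = 1/|Y| = 119.9 Ω, ∠Z = −∠Y = 41.05°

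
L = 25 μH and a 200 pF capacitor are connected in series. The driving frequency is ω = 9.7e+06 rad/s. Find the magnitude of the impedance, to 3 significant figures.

X_L = ωL = 242 Ω
X_C = 1/(ωC) = 515 Ω
Net reactance X = X_L − X_C = -273 Ω
Z = − j273 Ω
|Z| = √(0² + 273²) = 273 Ω

273 Ω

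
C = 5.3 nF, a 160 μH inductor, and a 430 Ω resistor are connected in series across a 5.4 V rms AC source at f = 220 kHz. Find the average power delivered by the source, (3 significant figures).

65.3 mW

ω = 2πf = 1.382e+06 rad/s
X_L = ωL = 221 Ω
X_C = 1/(ωC) = 136 Ω
Net reactance X = X_L − X_C = 84.7 Ω
Z = 430 + j84.7 Ω
|Z| = √(430² + 84.7²) = 438 Ω
∠Z = arctan(84.7/430) = 11.1°
I = V/|Z| = 12.3 mA
P = VI cos φ = 5.4 × 0.0123 × cos(11.1°) = 65.3 mW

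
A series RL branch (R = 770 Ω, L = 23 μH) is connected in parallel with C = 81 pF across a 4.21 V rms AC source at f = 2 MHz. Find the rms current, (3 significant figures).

5.40 mA

ω = 2πf = 1.257e+07 rad/s
X_L = ωL = 289 Ω
X_C = 1/(ωC) = 982 Ω
Branch 1 (R+jX_L): Z₁ = 770 + j289 Ω, |Z₁| = 822 Ω
Branch 2 (−jX_C): Z₂ = −j982 Ω
Parallel: Z = Z₁Z₂/(Z₁+Z₂), |Z| = 780 Ω, ∠Z = -27.4°
I = V/|Z| = 4.21/780 = 5.40 mA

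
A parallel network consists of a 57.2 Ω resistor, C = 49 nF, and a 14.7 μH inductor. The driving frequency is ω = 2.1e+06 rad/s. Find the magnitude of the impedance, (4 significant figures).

X_L = ωL = 30.87 Ω
X_C = 1/(ωC) = 9.718 Ω
Parallel: admittances add. Y = 1/R + 1/(jωL) + jωC
Y = (0.01748 + j0.07051) S
|Y| = 0.07264 S → |Z| = 1/|Y| = 13.77 Ω, ∠Z = −∠Y = -76.07°

13.77 Ω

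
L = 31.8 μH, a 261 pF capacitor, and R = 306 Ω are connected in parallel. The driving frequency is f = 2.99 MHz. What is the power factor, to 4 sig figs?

0.7113

ω = 2πf = 1.879e+07 rad/s
X_L = ωL = 597.4 Ω
X_C = 1/(ωC) = 203.9 Ω
Parallel: admittances add. Y = 1/R + 1/(jωL) + jωC
Y = (0.003268 + j0.003229) S
|Y| = 0.004594 S → |Z| = 1/|Y| = 217.7 Ω, ∠Z = −∠Y = -44.66°
cos φ = cos(-44.66°) = 0.7113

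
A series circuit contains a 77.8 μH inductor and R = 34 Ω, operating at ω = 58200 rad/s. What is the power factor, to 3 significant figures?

X_L = ωL = 4.53 Ω
Z = 34.0 + j4.53 Ω
|Z| = √(34.0² + 4.53²) = 34.3 Ω
∠Z = arctan(4.53/34.0) = 7.59°
cos φ = cos(7.59°) = 0.991

0.991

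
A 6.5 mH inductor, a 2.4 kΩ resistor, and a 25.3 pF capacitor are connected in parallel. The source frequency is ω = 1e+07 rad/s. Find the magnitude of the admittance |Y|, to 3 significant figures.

480 μS

X_L = ωL = 65000 Ω
X_C = 1/(ωC) = 3950 Ω
Parallel: admittances add. Y = 1/R + 1/(jωL) + jωC
Y = (0.000417 + j0.000238) S
|Y| = 0.000480 S → |Z| = 1/|Y| = 2080 Ω, ∠Z = −∠Y = -29.7°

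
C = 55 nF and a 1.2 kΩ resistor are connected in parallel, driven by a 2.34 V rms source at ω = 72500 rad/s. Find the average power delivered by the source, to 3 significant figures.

X_C = 1/(ωC) = 251 Ω
Parallel: admittances add. Y = 1/R + jωC
Y = (0.000833 + j0.00399) S
|Y| = 0.00407 S → |Z| = 1/|Y| = 245 Ω, ∠Z = −∠Y = -78.2°
I = V/|Z| = 9.53 mA
P = VI cos φ = 2.34 × 0.00953 × cos(-78.2°) = 4.56 mW

4.56 mW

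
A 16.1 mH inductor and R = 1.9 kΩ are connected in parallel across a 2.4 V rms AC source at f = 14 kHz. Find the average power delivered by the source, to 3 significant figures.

ω = 2πf = 87960 rad/s
X_L = ωL = 1420 Ω
Parallel: admittances add. Y = 1/R + 1/(jωL)
Y = (0.000526 − j0.000706) S
|Y| = 0.000881 S → |Z| = 1/|Y| = 1140 Ω, ∠Z = −∠Y = 53.3°
I = V/|Z| = 2.11 mA
P = VI cos φ = 2.4 × 0.00211 × cos(53.3°) = 3.03 mW

3.03 mW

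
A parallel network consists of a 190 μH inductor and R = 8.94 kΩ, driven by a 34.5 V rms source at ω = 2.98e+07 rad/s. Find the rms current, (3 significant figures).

X_L = ωL = 5660 Ω
Parallel: admittances add. Y = 1/R + 1/(jωL)
Y = (0.000112 − j0.000177) S
|Y| = 0.000209 S → |Z| = 1/|Y| = 4780 Ω, ∠Z = −∠Y = 57.7°
I = V/|Z| = 34.5/4780 = 7.21 mA

7.21 mA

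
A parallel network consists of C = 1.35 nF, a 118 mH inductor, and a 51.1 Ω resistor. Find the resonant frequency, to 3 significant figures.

ω₀ = 1/√(LC) = 1/√(0.118 × 1.35e-09) = 79230 rad/s
f₀ = ω₀/(2π) = 12.6 kHz

12.6 kHz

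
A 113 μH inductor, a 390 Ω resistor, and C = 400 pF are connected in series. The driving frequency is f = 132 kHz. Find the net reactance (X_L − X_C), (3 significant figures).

-2920 Ω

ω = 2πf = 829400 rad/s
X_L = ωL = 93.7 Ω
X_C = 1/(ωC) = 3010 Ω
X = 93.7 − 3010 = -2920 Ω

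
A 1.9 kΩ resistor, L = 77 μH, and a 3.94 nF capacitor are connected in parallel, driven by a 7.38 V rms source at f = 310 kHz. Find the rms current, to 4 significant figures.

ω = 2πf = 1.948e+06 rad/s
X_L = ωL = 150.0 Ω
X_C = 1/(ωC) = 130.3 Ω
Parallel: admittances add. Y = 1/R + 1/(jωL) + jωC
Y = (0.0005263 + j0.001007) S
|Y| = 0.001136 S → |Z| = 1/|Y| = 880.3 Ω, ∠Z = −∠Y = -62.40°
I = V/|Z| = 7.38/880.3 = 8.384 mA

8.384 mA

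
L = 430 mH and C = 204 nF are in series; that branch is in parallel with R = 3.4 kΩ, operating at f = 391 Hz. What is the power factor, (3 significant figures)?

0.266

ω = 2πf = 2457 rad/s
X_L = ωL = 1060 Ω
X_C = 1/(ωC) = 2000 Ω
Branch 1: Z₁ = R = 3400 Ω
Branch 2 (series LC): Z₂ = j(X_L − X_C) = −j939 Ω
Parallel: Z = Z₁Z₂/(Z₁+Z₂), |Z| = 905 Ω, ∠Z = -74.6°
cos φ = cos(-74.6°) = 0.266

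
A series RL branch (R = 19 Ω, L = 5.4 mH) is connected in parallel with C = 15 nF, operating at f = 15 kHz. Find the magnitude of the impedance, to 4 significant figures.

1807 Ω

ω = 2πf = 94250 rad/s
X_L = ωL = 508.9 Ω
X_C = 1/(ωC) = 707.4 Ω
Branch 1 (R+jX_L): Z₁ = 19.00 + j508.9 Ω, |Z₁| = 509.3 Ω
Branch 2 (−jX_C): Z₂ = −j707.4 Ω
Parallel: Z = Z₁Z₂/(Z₁+Z₂), |Z| = 1807 Ω, ∠Z = 82.39°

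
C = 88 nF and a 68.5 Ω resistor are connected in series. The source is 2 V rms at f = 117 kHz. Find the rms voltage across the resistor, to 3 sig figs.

ω = 2πf = 735100 rad/s
X_C = 1/(ωC) = 15.5 Ω
Z = 68.5 − j15.5 Ω
|Z| = √(68.5² + 15.5²) = 70.2 Ω
I = V/|Z| = 28.5 mA
V_R = I·|Z_R| = 0.0285 × 68.5 = 1.95 V

1.95 V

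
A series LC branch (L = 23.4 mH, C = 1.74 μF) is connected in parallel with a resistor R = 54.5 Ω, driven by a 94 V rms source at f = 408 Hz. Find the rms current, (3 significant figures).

ω = 2πf = 2564 rad/s
X_L = ωL = 60.0 Ω
X_C = 1/(ωC) = 224 Ω
Branch 1: Z₁ = R = 54.5 Ω
Branch 2 (series LC): Z₂ = j(X_L − X_C) = −j164 Ω
Parallel: Z = Z₁Z₂/(Z₁+Z₂), |Z| = 51.7 Ω, ∠Z = -18.4°
I = V/|Z| = 94/51.7 = 1.82 A

1.82 A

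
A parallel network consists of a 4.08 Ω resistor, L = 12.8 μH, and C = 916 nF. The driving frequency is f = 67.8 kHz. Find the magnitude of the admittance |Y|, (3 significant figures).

321 mS

ω = 2πf = 426000 rad/s
X_L = ωL = 5.45 Ω
X_C = 1/(ωC) = 2.56 Ω
Parallel: admittances add. Y = 1/R + 1/(jωL) + jωC
Y = (0.245 + j0.207) S
|Y| = 0.321 S → |Z| = 1/|Y| = 3.12 Ω, ∠Z = −∠Y = -40.2°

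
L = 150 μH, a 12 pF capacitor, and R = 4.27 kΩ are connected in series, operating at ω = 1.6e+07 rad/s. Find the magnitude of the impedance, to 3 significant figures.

X_L = ωL = 2400 Ω
X_C = 1/(ωC) = 5210 Ω
Net reactance X = X_L − X_C = -2810 Ω
Z = 4270 − j2810 Ω
|Z| = √(4270² + 2810²) = 5110 Ω

5110 Ω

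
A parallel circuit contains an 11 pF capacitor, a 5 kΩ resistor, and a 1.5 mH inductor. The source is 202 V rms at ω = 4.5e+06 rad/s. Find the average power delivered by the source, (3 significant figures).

X_L = ωL = 6750 Ω
X_C = 1/(ωC) = 20200 Ω
Parallel: admittances add. Y = 1/R + 1/(jωL) + jωC
Y = (0.000200 − j9.86e-05) S
|Y| = 0.000223 S → |Z| = 1/|Y| = 4480 Ω, ∠Z = −∠Y = 26.3°
I = V/|Z| = 45.0 mA
P = VI cos φ = 202 × 0.0450 × cos(26.3°) = 8.16 W

8.16 W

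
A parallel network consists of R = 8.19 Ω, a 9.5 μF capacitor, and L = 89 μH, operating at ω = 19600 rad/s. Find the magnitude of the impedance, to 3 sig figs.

X_L = ωL = 1.74 Ω
X_C = 1/(ωC) = 5.37 Ω
Parallel: admittances add. Y = 1/R + 1/(jωL) + jωC
Y = (0.122 − j0.387) S
|Y| = 0.406 S → |Z| = 1/|Y| = 2.46 Ω, ∠Z = −∠Y = 72.5°

2.46 Ω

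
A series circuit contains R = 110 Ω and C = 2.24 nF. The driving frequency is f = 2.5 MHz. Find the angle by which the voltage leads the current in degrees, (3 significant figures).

ω = 2πf = 1.571e+07 rad/s
X_C = 1/(ωC) = 28.4 Ω
Z = 110 − j28.4 Ω
|Z| = √(110² + 28.4²) = 114 Ω
∠Z = arctan(-28.4/110) = -14.5°

-14.5°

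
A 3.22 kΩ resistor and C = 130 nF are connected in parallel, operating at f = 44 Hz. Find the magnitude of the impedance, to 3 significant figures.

3200 Ω

ω = 2πf = 276.5 rad/s
X_C = 1/(ωC) = 27800 Ω
Parallel: admittances add. Y = 1/R + jωC
Y = (0.000311 + j3.59e-05) S
|Y| = 0.000313 S → |Z| = 1/|Y| = 3200 Ω, ∠Z = −∠Y = -6.60°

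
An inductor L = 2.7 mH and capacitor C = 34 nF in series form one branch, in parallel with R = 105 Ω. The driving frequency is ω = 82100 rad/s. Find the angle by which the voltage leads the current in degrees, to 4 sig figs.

X_L = ωL = 221.7 Ω
X_C = 1/(ωC) = 358.2 Ω
Branch 1: Z₁ = R = 105.0 Ω
Branch 2 (series LC): Z₂ = j(X_L − X_C) = −j136.6 Ω
Parallel: Z = Z₁Z₂/(Z₁+Z₂), |Z| = 83.24 Ω, ∠Z = -37.55°

-37.55°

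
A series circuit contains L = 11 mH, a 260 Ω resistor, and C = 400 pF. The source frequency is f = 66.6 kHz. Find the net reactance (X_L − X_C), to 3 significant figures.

-1370 Ω

ω = 2πf = 418500 rad/s
X_L = ωL = 4600 Ω
X_C = 1/(ωC) = 5970 Ω
X = 4600 − 5970 = -1370 Ω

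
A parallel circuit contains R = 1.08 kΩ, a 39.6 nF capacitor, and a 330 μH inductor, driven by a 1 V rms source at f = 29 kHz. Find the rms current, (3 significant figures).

ω = 2πf = 182200 rad/s
X_L = ωL = 60.1 Ω
X_C = 1/(ωC) = 139 Ω
Parallel: admittances add. Y = 1/R + 1/(jωL) + jωC
Y = (0.000926 − j0.00942) S
|Y| = 0.00946 S → |Z| = 1/|Y| = 106 Ω, ∠Z = −∠Y = 84.4°
I = V/|Z| = 1/106 = 9.46 mA

9.46 mA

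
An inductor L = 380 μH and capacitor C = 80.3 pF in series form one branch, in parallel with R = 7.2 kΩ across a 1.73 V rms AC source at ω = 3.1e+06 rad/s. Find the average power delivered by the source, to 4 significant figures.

X_L = ωL = 1178 Ω
X_C = 1/(ωC) = 4017 Ω
Branch 1: Z₁ = R = 7200 Ω
Branch 2 (series LC): Z₂ = j(X_L − X_C) = −j2839 Ω
Parallel: Z = Z₁Z₂/(Z₁+Z₂), |Z| = 2641 Ω, ∠Z = -68.48°
I = V/|Z| = 655.0 μA
P = VI cos φ = 1.73 × 0.0006550 × cos(-68.48°) = 415.7 μW

415.7 μW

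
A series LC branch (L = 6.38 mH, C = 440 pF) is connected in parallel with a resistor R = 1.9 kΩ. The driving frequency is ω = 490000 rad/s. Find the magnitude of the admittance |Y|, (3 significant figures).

845 μS

X_L = ωL = 3130 Ω
X_C = 1/(ωC) = 4640 Ω
Branch 1: Z₁ = R = 1900 Ω
Branch 2 (series LC): Z₂ = j(X_L − X_C) = −j1510 Ω
Parallel: Z = Z₁Z₂/(Z₁+Z₂), |Z| = 1180 Ω, ∠Z = -51.5°
|Y| = 1/|Z| = 845 μS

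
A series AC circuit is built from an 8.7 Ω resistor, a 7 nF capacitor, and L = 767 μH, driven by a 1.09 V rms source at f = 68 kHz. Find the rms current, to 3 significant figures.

99.5 mA

ω = 2πf = 427300 rad/s
X_L = ωL = 328 Ω
X_C = 1/(ωC) = 334 Ω
Net reactance X = X_L − X_C = -6.65 Ω
Z = 8.70 − j6.65 Ω
|Z| = √(8.70² + 6.65²) = 11.0 Ω
I = V/|Z| = 1.09/11.0 = 99.5 mA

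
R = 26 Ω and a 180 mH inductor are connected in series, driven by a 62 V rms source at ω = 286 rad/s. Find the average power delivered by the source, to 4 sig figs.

30.05 W

X_L = ωL = 51.48 Ω
Z = 26.00 + j51.48 Ω
|Z| = √(26.00² + 51.48²) = 57.67 Ω
∠Z = arctan(51.48/26.00) = 63.20°
I = V/|Z| = 1.075 A
P = VI cos φ = 62 × 1.075 × cos(63.20°) = 30.05 W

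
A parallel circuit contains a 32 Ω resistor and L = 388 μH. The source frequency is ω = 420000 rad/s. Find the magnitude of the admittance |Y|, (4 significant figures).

31.85 mS

X_L = ωL = 163.0 Ω
Parallel: admittances add. Y = 1/R + 1/(jωL)
Y = (0.03125 − j0.006136) S
|Y| = 0.03185 S → |Z| = 1/|Y| = 31.40 Ω, ∠Z = −∠Y = 11.11°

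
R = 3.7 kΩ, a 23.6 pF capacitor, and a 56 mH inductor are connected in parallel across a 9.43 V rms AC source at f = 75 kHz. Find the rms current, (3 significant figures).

ω = 2πf = 471200 rad/s
X_L = ωL = 26400 Ω
X_C = 1/(ωC) = 89900 Ω
Parallel: admittances add. Y = 1/R + 1/(jωL) + jωC
Y = (0.000270 − j2.68e-05) S
|Y| = 0.000272 S → |Z| = 1/|Y| = 3680 Ω, ∠Z = −∠Y = 5.66°
I = V/|Z| = 9.43/3680 = 2.56 mA

2.56 mA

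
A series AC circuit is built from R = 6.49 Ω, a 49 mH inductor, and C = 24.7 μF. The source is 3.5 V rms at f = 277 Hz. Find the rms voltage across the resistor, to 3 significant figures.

0.364 V

ω = 2πf = 1740 rad/s
X_L = ωL = 85.3 Ω
X_C = 1/(ωC) = 23.3 Ω
Net reactance X = X_L − X_C = 62.0 Ω
Z = 6.49 + j62.0 Ω
|Z| = √(6.49² + 62.0²) = 62.4 Ω
I = V/|Z| = 56.1 mA
V_R = I·|Z_R| = 0.0561 × 6.49 = 0.364 V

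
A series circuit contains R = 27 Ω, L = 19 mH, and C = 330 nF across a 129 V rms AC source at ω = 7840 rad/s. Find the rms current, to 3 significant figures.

X_L = ωL = 149 Ω
X_C = 1/(ωC) = 387 Ω
Net reactance X = X_L − X_C = -238 Ω
Z = 27.0 − j238 Ω
|Z| = √(27.0² + 238²) = 239 Ω
I = V/|Z| = 129/239 = 540 mA

540 mA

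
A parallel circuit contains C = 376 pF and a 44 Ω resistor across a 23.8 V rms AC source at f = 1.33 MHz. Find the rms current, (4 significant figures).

ω = 2πf = 8.357e+06 rad/s
X_C = 1/(ωC) = 318.3 Ω
Parallel: admittances add. Y = 1/R + jωC
Y = (0.02273 + j0.003142) S
|Y| = 0.02294 S → |Z| = 1/|Y| = 43.59 Ω, ∠Z = −∠Y = -7.871°
I = V/|Z| = 23.8/43.59 = 546.1 mA

546.1 mA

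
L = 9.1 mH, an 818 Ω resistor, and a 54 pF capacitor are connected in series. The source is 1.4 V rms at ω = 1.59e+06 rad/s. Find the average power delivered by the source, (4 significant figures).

X_L = ωL = 14470 Ω
X_C = 1/(ωC) = 11650 Ω
Net reactance X = X_L − X_C = 2822 Ω
Z = 818.0 + j2822 Ω
|Z| = √(818.0² + 2822²) = 2938 Ω
∠Z = arctan(2822/818.0) = 73.84°
I = V/|Z| = 476.5 μA
P = VI cos φ = 1.4 × 0.0004765 × cos(73.84°) = 185.7 μW

185.7 μW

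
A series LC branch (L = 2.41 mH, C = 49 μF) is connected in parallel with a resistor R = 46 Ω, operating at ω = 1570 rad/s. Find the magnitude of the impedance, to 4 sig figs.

9.036 Ω

X_L = ωL = 3.784 Ω
X_C = 1/(ωC) = 13.00 Ω
Branch 1: Z₁ = R = 46.00 Ω
Branch 2 (series LC): Z₂ = j(X_L − X_C) = −j9.215 Ω
Parallel: Z = Z₁Z₂/(Z₁+Z₂), |Z| = 9.036 Ω, ∠Z = -78.67°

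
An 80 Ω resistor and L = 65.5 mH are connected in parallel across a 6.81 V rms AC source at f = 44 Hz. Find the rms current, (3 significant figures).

386 mA

ω = 2πf = 276.5 rad/s
X_L = ωL = 18.1 Ω
Parallel: admittances add. Y = 1/R + 1/(jωL)
Y = (0.0125 − j0.0552) S
|Y| = 0.0566 S → |Z| = 1/|Y| = 17.7 Ω, ∠Z = −∠Y = 77.2°
I = V/|Z| = 6.81/17.7 = 386 mA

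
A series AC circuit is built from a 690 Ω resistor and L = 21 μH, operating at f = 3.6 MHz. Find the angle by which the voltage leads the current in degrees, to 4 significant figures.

ω = 2πf = 2.262e+07 rad/s
X_L = ωL = 475.0 Ω
Z = 690.0 + j475.0 Ω
|Z| = √(690.0² + 475.0²) = 837.7 Ω
∠Z = arctan(475.0/690.0) = 34.54°

34.54°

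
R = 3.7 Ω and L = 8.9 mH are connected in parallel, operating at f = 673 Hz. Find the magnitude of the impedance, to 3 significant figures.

3.68 Ω

ω = 2πf = 4229 rad/s
X_L = ωL = 37.6 Ω
Parallel: admittances add. Y = 1/R + 1/(jωL)
Y = (0.270 − j0.0266) S
|Y| = 0.272 S → |Z| = 1/|Y| = 3.68 Ω, ∠Z = −∠Y = 5.61°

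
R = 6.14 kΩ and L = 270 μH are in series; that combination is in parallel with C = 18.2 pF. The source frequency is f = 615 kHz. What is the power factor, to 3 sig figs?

ω = 2πf = 3.864e+06 rad/s
X_L = ωL = 1040 Ω
X_C = 1/(ωC) = 14200 Ω
Branch 1 (R+jX_L): Z₁ = 6140 + j1040 Ω, |Z₁| = 6230 Ω
Branch 2 (−jX_C): Z₂ = −j14200 Ω
Parallel: Z = Z₁Z₂/(Z₁+Z₂), |Z| = 6090 Ω, ∠Z = -15.3°
cos φ = cos(-15.3°) = 0.964

0.964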